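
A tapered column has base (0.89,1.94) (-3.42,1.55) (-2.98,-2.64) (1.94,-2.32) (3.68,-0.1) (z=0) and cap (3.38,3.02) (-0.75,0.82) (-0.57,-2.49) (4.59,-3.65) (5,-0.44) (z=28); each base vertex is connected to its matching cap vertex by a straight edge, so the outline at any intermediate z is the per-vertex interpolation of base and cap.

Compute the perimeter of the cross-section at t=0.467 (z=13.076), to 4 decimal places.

Perimeter at t=0.467: 19.6603

Cross-section at t=0.467: each vertex is (1-t)·p0[i] + t·p1[i].
  v1: (1-0.467)·(0.89,1.94) + 0.467·(3.38,3.02) = (2.0528,2.4444)
  v2: (1-0.467)·(-3.42,1.55) + 0.467·(-0.75,0.82) = (-2.1731,1.2091)
  v3: (1-0.467)·(-2.98,-2.64) + 0.467·(-0.57,-2.49) = (-1.8545,-2.5700)
  v4: (1-0.467)·(1.94,-2.32) + 0.467·(4.59,-3.65) = (3.1776,-2.9411)
  v5: (1-0.467)·(3.68,-0.1) + 0.467·(5,-0.44) = (4.2964,-0.2588)
Perimeter = Σ |v_{i+1} − v_i|:
  edge 1→2: √(-4.2259² + -1.2353²) = 4.4028 (running 4.4028)
  edge 2→3: √(0.3186² + -3.7790²) = 3.7924 (running 8.1952)
  edge 3→4: √(5.0321² + -0.3712²) = 5.0457 (running 13.2410)
  edge 4→5: √(1.1189² + 2.6823²) = 2.9063 (running 16.1473)
  edge 5→1: √(-2.2436² + 2.7031²) = 3.5129 (running 19.6603)
Perimeter = 19.6603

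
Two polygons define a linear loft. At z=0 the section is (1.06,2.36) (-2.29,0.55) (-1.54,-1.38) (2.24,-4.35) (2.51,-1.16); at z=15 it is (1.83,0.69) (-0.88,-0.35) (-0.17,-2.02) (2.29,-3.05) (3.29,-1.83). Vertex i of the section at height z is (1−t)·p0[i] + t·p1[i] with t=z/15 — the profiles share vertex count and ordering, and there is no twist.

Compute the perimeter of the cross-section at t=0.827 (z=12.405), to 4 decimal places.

Cross-section at t=0.827: each vertex is (1-t)·p0[i] + t·p1[i].
  v1: (1-0.827)·(1.06,2.36) + 0.827·(1.83,0.69) = (1.6968,0.9789)
  v2: (1-0.827)·(-2.29,0.55) + 0.827·(-0.88,-0.35) = (-1.1239,-0.1943)
  v3: (1-0.827)·(-1.54,-1.38) + 0.827·(-0.17,-2.02) = (-0.4070,-1.9093)
  v4: (1-0.827)·(2.24,-4.35) + 0.827·(2.29,-3.05) = (2.2814,-3.2749)
  v5: (1-0.827)·(2.51,-1.16) + 0.827·(3.29,-1.83) = (3.1551,-1.7141)
Perimeter = Σ |v_{i+1} − v_i|:
  edge 1→2: √(-2.8207² + -1.1732²) = 3.0550 (running 3.0550)
  edge 2→3: √(0.7169² + -1.7150²) = 1.8588 (running 4.9138)
  edge 3→4: √(2.6884² + -1.3656²) = 3.0153 (running 7.9291)
  edge 4→5: √(0.8737² + 1.5608²) = 1.7887 (running 9.7178)
  edge 5→1: √(-1.4583² + 2.6930²) = 3.0625 (running 12.7803)
Perimeter = 12.7803

Perimeter at t=0.827: 12.7803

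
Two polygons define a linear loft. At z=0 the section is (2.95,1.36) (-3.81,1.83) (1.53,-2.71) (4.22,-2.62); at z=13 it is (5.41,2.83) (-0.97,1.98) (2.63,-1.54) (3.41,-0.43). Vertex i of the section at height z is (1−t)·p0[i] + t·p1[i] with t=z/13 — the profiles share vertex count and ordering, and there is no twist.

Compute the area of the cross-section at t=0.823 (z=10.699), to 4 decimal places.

Area at t=0.823: 14.3668

Cross-section at t=0.823: each vertex is (1-t)·p0[i] + t·p1[i].
  v1: (1-0.823)·(2.95,1.36) + 0.823·(5.41,2.83) = (4.9746,2.5698)
  v2: (1-0.823)·(-3.81,1.83) + 0.823·(-0.97,1.98) = (-1.4727,1.9535)
  v3: (1-0.823)·(1.53,-2.71) + 0.823·(2.63,-1.54) = (2.4353,-1.7471)
  v4: (1-0.823)·(4.22,-2.62) + 0.823·(3.41,-0.43) = (3.5534,-0.8176)
Shoelace sum Σ(x_i·y_{i+1} − x_{i+1}·y_i):
  i=1: 4.9746·1.9535 − -1.4727·2.5698 = +13.5021 (running +13.5021)
  i=2: -1.4727·-1.7471 − 2.4353·1.9535 = -2.1843 (running +11.3178)
  i=3: 2.4353·-0.8176 − 3.5534·-1.7471 = +4.2169 (running +15.5347)
  i=4: 3.5534·2.5698 − 4.9746·-0.8176 = +13.1989 (running +28.7335)
Area = |Σ|/2 = |28.7335|/2 = 14.3668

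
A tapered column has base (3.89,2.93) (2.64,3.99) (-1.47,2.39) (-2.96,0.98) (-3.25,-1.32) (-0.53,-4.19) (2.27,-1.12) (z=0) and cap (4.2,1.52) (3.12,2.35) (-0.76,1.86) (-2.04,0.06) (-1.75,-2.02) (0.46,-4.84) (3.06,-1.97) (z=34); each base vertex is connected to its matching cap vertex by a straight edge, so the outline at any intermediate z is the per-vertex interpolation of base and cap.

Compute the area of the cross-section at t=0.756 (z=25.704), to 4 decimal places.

Cross-section at t=0.756: each vertex is (1-t)·p0[i] + t·p1[i].
  v1: (1-0.756)·(3.89,2.93) + 0.756·(4.2,1.52) = (4.1244,1.8640)
  v2: (1-0.756)·(2.64,3.99) + 0.756·(3.12,2.35) = (3.0029,2.7502)
  v3: (1-0.756)·(-1.47,2.39) + 0.756·(-0.76,1.86) = (-0.9332,1.9893)
  v4: (1-0.756)·(-2.96,0.98) + 0.756·(-2.04,0.06) = (-2.2645,0.2845)
  v5: (1-0.756)·(-3.25,-1.32) + 0.756·(-1.75,-2.02) = (-2.1160,-1.8492)
  v6: (1-0.756)·(-0.53,-4.19) + 0.756·(0.46,-4.84) = (0.2184,-4.6814)
  v7: (1-0.756)·(2.27,-1.12) + 0.756·(3.06,-1.97) = (2.8672,-1.7626)
Shoelace sum Σ(x_i·y_{i+1} − x_{i+1}·y_i):
  i=1: 4.1244·2.7502 − 3.0029·1.8640 = +5.7452 (running +5.7452)
  i=2: 3.0029·1.9893 − -0.9332·2.7502 = +8.5402 (running +14.2854)
  i=3: -0.9332·0.2845 − -2.2645·1.9893 = +4.2393 (running +18.5247)
  i=4: -2.2645·-1.8492 − -2.1160·0.2845 = +4.7894 (running +23.3141)
  i=5: -2.1160·-4.6814 − 0.2184·-1.8492 = +10.3098 (running +33.6239)
  i=6: 0.2184·-1.7626 − 2.8672·-4.6814 = +13.0377 (running +46.6616)
  i=7: 2.8672·1.8640 − 4.1244·-1.7626 = +12.6142 (running +59.2758)
Area = |Σ|/2 = |59.2758|/2 = 29.6379

Area at t=0.756: 29.6379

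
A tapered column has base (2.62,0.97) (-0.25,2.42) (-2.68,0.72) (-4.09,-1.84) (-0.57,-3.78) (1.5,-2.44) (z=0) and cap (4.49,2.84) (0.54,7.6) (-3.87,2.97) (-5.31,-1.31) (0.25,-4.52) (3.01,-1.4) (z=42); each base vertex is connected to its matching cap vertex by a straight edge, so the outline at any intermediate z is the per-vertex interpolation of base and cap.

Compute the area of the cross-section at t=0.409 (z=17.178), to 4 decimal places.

Cross-section at t=0.409: each vertex is (1-t)·p0[i] + t·p1[i].
  v1: (1-0.409)·(2.62,0.97) + 0.409·(4.49,2.84) = (3.3848,1.7348)
  v2: (1-0.409)·(-0.25,2.42) + 0.409·(0.54,7.6) = (0.0731,4.5386)
  v3: (1-0.409)·(-2.68,0.72) + 0.409·(-3.87,2.97) = (-3.1667,1.6402)
  v4: (1-0.409)·(-4.09,-1.84) + 0.409·(-5.31,-1.31) = (-4.5890,-1.6232)
  v5: (1-0.409)·(-0.57,-3.78) + 0.409·(0.25,-4.52) = (-0.2346,-4.0827)
  v6: (1-0.409)·(1.5,-2.44) + 0.409·(3.01,-1.4) = (2.1176,-2.0146)
Shoelace sum Σ(x_i·y_{i+1} − x_{i+1}·y_i):
  i=1: 3.3848·4.5386 − 0.0731·1.7348 = +15.2356 (running +15.2356)
  i=2: 0.0731·1.6402 − -3.1667·4.5386 = +14.4924 (running +29.7280)
  i=3: -3.1667·-1.6232 − -4.5890·1.6402 = +12.6674 (running +42.3954)
  i=4: -4.5890·-4.0827 − -0.2346·-1.6232 = +18.3544 (running +60.7498)
  i=5: -0.2346·-2.0146 − 2.1176·-4.0827 = +9.1181 (running +69.8679)
  i=6: 2.1176·1.7348 − 3.3848·-2.0146 = +10.4929 (running +80.3608)
Area = |Σ|/2 = |80.3608|/2 = 40.1804

Area at t=0.409: 40.1804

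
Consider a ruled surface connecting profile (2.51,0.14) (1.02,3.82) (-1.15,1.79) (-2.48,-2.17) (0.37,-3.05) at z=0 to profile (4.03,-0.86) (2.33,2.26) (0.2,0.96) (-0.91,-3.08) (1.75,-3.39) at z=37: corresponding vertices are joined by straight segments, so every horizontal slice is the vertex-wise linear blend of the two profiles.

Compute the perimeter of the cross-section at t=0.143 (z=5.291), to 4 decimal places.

Cross-section at t=0.143: each vertex is (1-t)·p0[i] + t·p1[i].
  v1: (1-0.143)·(2.51,0.14) + 0.143·(4.03,-0.86) = (2.7274,-0.0030)
  v2: (1-0.143)·(1.02,3.82) + 0.143·(2.33,2.26) = (1.2073,3.5969)
  v3: (1-0.143)·(-1.15,1.79) + 0.143·(0.2,0.96) = (-0.9569,1.6713)
  v4: (1-0.143)·(-2.48,-2.17) + 0.143·(-0.91,-3.08) = (-2.2555,-2.3001)
  v5: (1-0.143)·(0.37,-3.05) + 0.143·(1.75,-3.39) = (0.5673,-3.0986)
Perimeter = Σ |v_{i+1} − v_i|:
  edge 1→2: √(-1.5200² + 3.5999²) = 3.9077 (running 3.9077)
  edge 2→3: √(-2.1643² + -1.9256²) = 2.8969 (running 6.8046)
  edge 3→4: √(-1.2985² + -3.9714²) = 4.1783 (running 10.9829)
  edge 4→5: √(2.8228² + -0.7985²) = 2.9336 (running 13.9165)
  edge 5→1: √(2.1600² + 3.0956²) = 3.7747 (running 17.6912)
Perimeter = 17.6912

Perimeter at t=0.143: 17.6912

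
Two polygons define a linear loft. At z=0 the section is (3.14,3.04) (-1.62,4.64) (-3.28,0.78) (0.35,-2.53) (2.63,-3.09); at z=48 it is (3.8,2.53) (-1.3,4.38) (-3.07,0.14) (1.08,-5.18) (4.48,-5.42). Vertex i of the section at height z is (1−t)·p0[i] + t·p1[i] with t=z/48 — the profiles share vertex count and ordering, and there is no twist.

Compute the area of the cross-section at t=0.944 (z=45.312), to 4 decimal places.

Area at t=0.944: 48.0847

Cross-section at t=0.944: each vertex is (1-t)·p0[i] + t·p1[i].
  v1: (1-0.944)·(3.14,3.04) + 0.944·(3.8,2.53) = (3.7630,2.5586)
  v2: (1-0.944)·(-1.62,4.64) + 0.944·(-1.3,4.38) = (-1.3179,4.3946)
  v3: (1-0.944)·(-3.28,0.78) + 0.944·(-3.07,0.14) = (-3.0818,0.1758)
  v4: (1-0.944)·(0.35,-2.53) + 0.944·(1.08,-5.18) = (1.0391,-5.0316)
  v5: (1-0.944)·(2.63,-3.09) + 0.944·(4.48,-5.42) = (4.3764,-5.2895)
Shoelace sum Σ(x_i·y_{i+1} − x_{i+1}·y_i):
  i=1: 3.7630·4.3946 − -1.3179·2.5586 = +19.9089 (running +19.9089)
  i=2: -1.3179·0.1758 − -3.0818·4.3946 = +13.3112 (running +33.2201)
  i=3: -3.0818·-5.0316 − 1.0391·0.1758 = +15.3235 (running +48.5436)
  i=4: 1.0391·-5.2895 − 4.3764·-5.0316 = +16.5238 (running +65.0674)
  i=5: 4.3764·2.5586 − 3.7630·-5.2895 = +31.1020 (running +96.1694)
Area = |Σ|/2 = |96.1694|/2 = 48.0847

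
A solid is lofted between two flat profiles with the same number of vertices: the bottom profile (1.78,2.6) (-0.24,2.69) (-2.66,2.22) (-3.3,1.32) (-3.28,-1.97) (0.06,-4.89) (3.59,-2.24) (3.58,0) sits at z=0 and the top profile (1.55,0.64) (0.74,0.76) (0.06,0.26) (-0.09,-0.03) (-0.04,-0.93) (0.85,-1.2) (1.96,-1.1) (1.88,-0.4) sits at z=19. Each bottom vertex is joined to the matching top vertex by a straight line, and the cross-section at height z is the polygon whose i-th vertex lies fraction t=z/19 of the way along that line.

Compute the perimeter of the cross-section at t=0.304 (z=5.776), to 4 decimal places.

Perimeter at t=0.304: 18.0410

Cross-section at t=0.304: each vertex is (1-t)·p0[i] + t·p1[i].
  v1: (1-0.304)·(1.78,2.6) + 0.304·(1.55,0.64) = (1.7101,2.0042)
  v2: (1-0.304)·(-0.24,2.69) + 0.304·(0.74,0.76) = (0.0579,2.1033)
  v3: (1-0.304)·(-2.66,2.22) + 0.304·(0.06,0.26) = (-1.8331,1.6242)
  v4: (1-0.304)·(-3.3,1.32) + 0.304·(-0.09,-0.03) = (-2.3242,0.9096)
  v5: (1-0.304)·(-3.28,-1.97) + 0.304·(-0.04,-0.93) = (-2.2950,-1.6538)
  v6: (1-0.304)·(0.06,-4.89) + 0.304·(0.85,-1.2) = (0.3002,-3.7682)
  v7: (1-0.304)·(3.59,-2.24) + 0.304·(1.96,-1.1) = (3.0945,-1.8934)
  v8: (1-0.304)·(3.58,0) + 0.304·(1.88,-0.4) = (3.0632,-0.1216)
Perimeter = Σ |v_{i+1} − v_i|:
  edge 1→2: √(-1.6522² + 0.0991²) = 1.6551 (running 1.6551)
  edge 2→3: √(-1.8910² + -0.4791²) = 1.9508 (running 3.6059)
  edge 3→4: √(-0.4910² + -0.7146²) = 0.8670 (running 4.4729)
  edge 4→5: √(0.0291² + -2.5634²) = 2.5636 (running 7.0365)
  edge 5→6: √(2.5952² + -2.1144²) = 3.3475 (running 10.3840)
  edge 6→7: √(2.7943² + 1.8748²) = 3.3650 (running 13.7490)
  edge 7→8: √(-0.0313² + 1.7718²) = 1.7721 (running 15.5211)
  edge 8→1: √(-1.3531² + 2.1258²) = 2.5199 (running 18.0410)
Perimeter = 18.0410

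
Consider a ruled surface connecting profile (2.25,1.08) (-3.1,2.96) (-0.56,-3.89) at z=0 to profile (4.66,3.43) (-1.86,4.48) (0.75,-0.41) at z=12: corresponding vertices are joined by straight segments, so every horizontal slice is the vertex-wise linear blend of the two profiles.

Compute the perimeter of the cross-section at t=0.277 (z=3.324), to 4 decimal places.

Perimeter at t=0.277: 18.3183

Cross-section at t=0.277: each vertex is (1-t)·p0[i] + t·p1[i].
  v1: (1-0.277)·(2.25,1.08) + 0.277·(4.66,3.43) = (2.9176,1.7309)
  v2: (1-0.277)·(-3.1,2.96) + 0.277·(-1.86,4.48) = (-2.7565,3.3810)
  v3: (1-0.277)·(-0.56,-3.89) + 0.277·(0.75,-0.41) = (-0.1971,-2.9260)
Perimeter = Σ |v_{i+1} − v_i|:
  edge 1→2: √(-5.6741² + 1.6501²) = 5.9092 (running 5.9092)
  edge 2→3: √(2.5594² + -6.3071²) = 6.8066 (running 12.7157)
  edge 3→1: √(3.1147² + 4.6570²) = 5.6026 (running 18.3183)
Perimeter = 18.3183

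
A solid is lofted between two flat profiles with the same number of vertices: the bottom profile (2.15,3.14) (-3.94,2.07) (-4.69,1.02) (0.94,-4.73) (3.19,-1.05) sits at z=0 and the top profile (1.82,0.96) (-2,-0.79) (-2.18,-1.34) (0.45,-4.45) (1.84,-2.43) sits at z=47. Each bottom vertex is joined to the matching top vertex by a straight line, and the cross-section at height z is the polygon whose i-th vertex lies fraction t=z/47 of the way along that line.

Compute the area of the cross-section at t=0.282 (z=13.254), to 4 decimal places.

Cross-section at t=0.282: each vertex is (1-t)·p0[i] + t·p1[i].
  v1: (1-0.282)·(2.15,3.14) + 0.282·(1.82,0.96) = (2.0569,2.5252)
  v2: (1-0.282)·(-3.94,2.07) + 0.282·(-2,-0.79) = (-3.3929,1.2635)
  v3: (1-0.282)·(-4.69,1.02) + 0.282·(-2.18,-1.34) = (-3.9822,0.3545)
  v4: (1-0.282)·(0.94,-4.73) + 0.282·(0.45,-4.45) = (0.8018,-4.6510)
  v5: (1-0.282)·(3.19,-1.05) + 0.282·(1.84,-2.43) = (2.8093,-1.4392)
Shoelace sum Σ(x_i·y_{i+1} − x_{i+1}·y_i):
  i=1: 2.0569·1.2635 − -3.3929·2.5252 = +11.1668 (running +11.1668)
  i=2: -3.3929·0.3545 − -3.9822·1.2635 = +3.8287 (running +14.9955)
  i=3: -3.9822·-4.6510 − 0.8018·0.3545 = +18.2370 (running +33.2326)
  i=4: 0.8018·-1.4392 − 2.8093·-4.6510 = +11.9122 (running +45.1448)
  i=5: 2.8093·2.5252 − 2.0569·-1.4392 = +10.0544 (running +55.1992)
Area = |Σ|/2 = |55.1992|/2 = 27.5996

Area at t=0.282: 27.5996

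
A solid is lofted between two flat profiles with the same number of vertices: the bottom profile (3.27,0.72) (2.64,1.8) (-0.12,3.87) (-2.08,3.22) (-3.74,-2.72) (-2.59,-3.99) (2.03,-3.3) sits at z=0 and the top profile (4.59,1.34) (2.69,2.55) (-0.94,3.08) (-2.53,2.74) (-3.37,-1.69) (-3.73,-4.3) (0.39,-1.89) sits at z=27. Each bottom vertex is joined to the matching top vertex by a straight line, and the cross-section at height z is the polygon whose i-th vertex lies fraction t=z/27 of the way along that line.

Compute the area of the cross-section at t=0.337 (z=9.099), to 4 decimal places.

Cross-section at t=0.337: each vertex is (1-t)·p0[i] + t·p1[i].
  v1: (1-0.337)·(3.27,0.72) + 0.337·(4.59,1.34) = (3.7148,0.9289)
  v2: (1-0.337)·(2.64,1.8) + 0.337·(2.69,2.55) = (2.6569,2.0528)
  v3: (1-0.337)·(-0.12,3.87) + 0.337·(-0.94,3.08) = (-0.3963,3.6038)
  v4: (1-0.337)·(-2.08,3.22) + 0.337·(-2.53,2.74) = (-2.2317,3.0582)
  v5: (1-0.337)·(-3.74,-2.72) + 0.337·(-3.37,-1.69) = (-3.6153,-2.3729)
  v6: (1-0.337)·(-2.59,-3.99) + 0.337·(-3.73,-4.3) = (-2.9742,-4.0945)
  v7: (1-0.337)·(2.03,-3.3) + 0.337·(0.39,-1.89) = (1.4773,-2.8248)
Shoelace sum Σ(x_i·y_{i+1} − x_{i+1}·y_i):
  i=1: 3.7148·2.0528 − 2.6569·0.9289 = +5.1576 (running +5.1576)
  i=2: 2.6569·3.6038 − -0.3963·2.0528 = +10.3883 (running +15.5458)
  i=3: -0.3963·3.0582 − -2.2317·3.6038 = +6.8303 (running +22.3761)
  i=4: -2.2317·-2.3729 − -3.6153·3.0582 = +16.3519 (running +38.7280)
  i=5: -3.6153·-4.0945 − -2.9742·-2.3729 = +7.7454 (running +46.4734)
  i=6: -2.9742·-2.8248 − 1.4773·-4.0945 = +14.4504 (running +60.9238)
  i=7: 1.4773·0.9289 − 3.7148·-2.8248 = +11.8661 (running +72.7899)
Area = |Σ|/2 = |72.7899|/2 = 36.3950

Area at t=0.337: 36.3950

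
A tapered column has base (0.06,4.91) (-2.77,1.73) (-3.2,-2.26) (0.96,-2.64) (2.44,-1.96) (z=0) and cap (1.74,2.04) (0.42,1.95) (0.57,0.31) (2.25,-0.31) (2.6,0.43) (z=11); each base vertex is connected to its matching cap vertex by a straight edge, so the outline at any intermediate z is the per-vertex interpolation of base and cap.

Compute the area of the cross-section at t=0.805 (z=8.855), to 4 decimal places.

Area at t=0.805: 6.3505

Cross-section at t=0.805: each vertex is (1-t)·p0[i] + t·p1[i].
  v1: (1-0.805)·(0.06,4.91) + 0.805·(1.74,2.04) = (1.4124,2.5997)
  v2: (1-0.805)·(-2.77,1.73) + 0.805·(0.42,1.95) = (-0.2020,1.9071)
  v3: (1-0.805)·(-3.2,-2.26) + 0.805·(0.57,0.31) = (-0.1651,-0.1911)
  v4: (1-0.805)·(0.96,-2.64) + 0.805·(2.25,-0.31) = (1.9985,-0.7643)
  v5: (1-0.805)·(2.44,-1.96) + 0.805·(2.6,0.43) = (2.5688,-0.0360)
Shoelace sum Σ(x_i·y_{i+1} − x_{i+1}·y_i):
  i=1: 1.4124·1.9071 − -0.2020·2.5997 = +3.2188 (running +3.2188)
  i=2: -0.2020·-0.1911 − -0.1651·1.9071 = +0.3536 (running +3.5724)
  i=3: -0.1651·-0.7643 − 1.9985·-0.1911 = +0.5082 (running +4.0807)
  i=4: 1.9985·-0.0360 − 2.5688·-0.7643 = +1.8914 (running +5.9721)
  i=5: 2.5688·2.5997 − 1.4124·-0.0360 = +6.7289 (running +12.7010)
Area = |Σ|/2 = |12.7010|/2 = 6.3505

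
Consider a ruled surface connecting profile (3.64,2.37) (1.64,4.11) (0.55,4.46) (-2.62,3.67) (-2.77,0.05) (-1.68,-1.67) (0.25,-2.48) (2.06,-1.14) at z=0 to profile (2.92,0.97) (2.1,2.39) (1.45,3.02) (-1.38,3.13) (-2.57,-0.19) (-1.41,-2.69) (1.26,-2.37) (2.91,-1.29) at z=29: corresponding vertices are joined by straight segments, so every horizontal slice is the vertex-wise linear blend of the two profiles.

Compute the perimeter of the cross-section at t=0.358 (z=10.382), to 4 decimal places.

Perimeter at t=0.358: 19.8353

Cross-section at t=0.358: each vertex is (1-t)·p0[i] + t·p1[i].
  v1: (1-0.358)·(3.64,2.37) + 0.358·(2.92,0.97) = (3.3822,1.8688)
  v2: (1-0.358)·(1.64,4.11) + 0.358·(2.1,2.39) = (1.8047,3.4942)
  v3: (1-0.358)·(0.55,4.46) + 0.358·(1.45,3.02) = (0.8722,3.9445)
  v4: (1-0.358)·(-2.62,3.67) + 0.358·(-1.38,3.13) = (-2.1761,3.4767)
  v5: (1-0.358)·(-2.77,0.05) + 0.358·(-2.57,-0.19) = (-2.6984,-0.0359)
  v6: (1-0.358)·(-1.68,-1.67) + 0.358·(-1.41,-2.69) = (-1.5833,-2.0352)
  v7: (1-0.358)·(0.25,-2.48) + 0.358·(1.26,-2.37) = (0.6116,-2.4406)
  v8: (1-0.358)·(2.06,-1.14) + 0.358·(2.91,-1.29) = (2.3643,-1.1937)
Perimeter = Σ |v_{i+1} − v_i|:
  edge 1→2: √(-1.5776² + 1.6254²) = 2.2651 (running 2.2651)
  edge 2→3: √(-0.9325² + 0.4502²) = 1.0355 (running 3.3006)
  edge 3→4: √(-3.0483² + -0.4678²) = 3.0840 (running 6.3846)
  edge 4→5: √(-0.5223² + -3.5126²) = 3.5512 (running 9.9358)
  edge 5→6: √(1.1151² + -1.9992²) = 2.2892 (running 12.2250)
  edge 6→7: √(2.1949² + -0.4055²) = 2.2321 (running 14.4570)
  edge 7→8: √(1.7527² + 1.2469²) = 2.1510 (running 16.6080)
  edge 8→1: √(1.0179² + 3.0625²) = 3.2272 (running 19.8353)
Perimeter = 19.8353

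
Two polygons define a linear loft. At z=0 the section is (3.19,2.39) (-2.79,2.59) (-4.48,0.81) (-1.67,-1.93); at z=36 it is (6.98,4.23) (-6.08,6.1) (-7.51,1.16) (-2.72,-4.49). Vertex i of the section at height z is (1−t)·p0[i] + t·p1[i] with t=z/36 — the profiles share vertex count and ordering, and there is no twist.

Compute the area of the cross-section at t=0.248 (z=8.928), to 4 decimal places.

Area at t=0.248: 29.8360

Cross-section at t=0.248: each vertex is (1-t)·p0[i] + t·p1[i].
  v1: (1-0.248)·(3.19,2.39) + 0.248·(6.98,4.23) = (4.1299,2.8463)
  v2: (1-0.248)·(-2.79,2.59) + 0.248·(-6.08,6.1) = (-3.6059,3.4605)
  v3: (1-0.248)·(-4.48,0.81) + 0.248·(-7.51,1.16) = (-5.2314,0.8968)
  v4: (1-0.248)·(-1.67,-1.93) + 0.248·(-2.72,-4.49) = (-1.9304,-2.5649)
Shoelace sum Σ(x_i·y_{i+1} − x_{i+1}·y_i):
  i=1: 4.1299·3.4605 − -3.6059·2.8463 = +24.5551 (running +24.5551)
  i=2: -3.6059·0.8968 − -5.2314·3.4605 = +14.8695 (running +39.4246)
  i=3: -5.2314·-2.5649 − -1.9304·0.8968 = +15.1492 (running +54.5738)
  i=4: -1.9304·2.8463 − 4.1299·-2.5649 = +5.0982 (running +59.6720)
Area = |Σ|/2 = |59.6720|/2 = 29.8360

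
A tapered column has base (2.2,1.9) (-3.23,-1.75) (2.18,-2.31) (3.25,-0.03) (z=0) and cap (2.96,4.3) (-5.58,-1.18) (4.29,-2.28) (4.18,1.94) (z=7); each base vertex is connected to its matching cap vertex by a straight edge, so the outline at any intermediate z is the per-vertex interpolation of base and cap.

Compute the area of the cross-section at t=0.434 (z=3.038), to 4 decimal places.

Cross-section at t=0.434: each vertex is (1-t)·p0[i] + t·p1[i].
  v1: (1-0.434)·(2.2,1.9) + 0.434·(2.96,4.3) = (2.5298,2.9416)
  v2: (1-0.434)·(-3.23,-1.75) + 0.434·(-5.58,-1.18) = (-4.2499,-1.5026)
  v3: (1-0.434)·(2.18,-2.31) + 0.434·(4.29,-2.28) = (3.0957,-2.2970)
  v4: (1-0.434)·(3.25,-0.03) + 0.434·(4.18,1.94) = (3.6536,0.8250)
Shoelace sum Σ(x_i·y_{i+1} − x_{i+1}·y_i):
  i=1: 2.5298·-1.5026 − -4.2499·2.9416 = +8.7001 (running +8.7001)
  i=2: -4.2499·-2.2970 − 3.0957·-1.5026 = +14.4137 (running +23.1138)
  i=3: 3.0957·0.8250 − 3.6536·-2.2970 = +10.9462 (running +34.0600)
  i=4: 3.6536·2.9416 − 2.5298·0.8250 = +8.6604 (running +42.7204)
Area = |Σ|/2 = |42.7204|/2 = 21.3602

Area at t=0.434: 21.3602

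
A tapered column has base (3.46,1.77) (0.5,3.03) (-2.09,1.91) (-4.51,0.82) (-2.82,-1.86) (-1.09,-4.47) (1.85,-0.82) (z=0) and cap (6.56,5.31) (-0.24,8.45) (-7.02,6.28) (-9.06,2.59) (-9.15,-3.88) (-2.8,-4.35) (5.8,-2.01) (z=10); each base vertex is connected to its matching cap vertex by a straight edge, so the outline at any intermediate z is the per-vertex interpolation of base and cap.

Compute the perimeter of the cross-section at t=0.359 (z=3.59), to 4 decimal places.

Perimeter at t=0.359: 30.5766

Cross-section at t=0.359: each vertex is (1-t)·p0[i] + t·p1[i].
  v1: (1-0.359)·(3.46,1.77) + 0.359·(6.56,5.31) = (4.5729,3.0409)
  v2: (1-0.359)·(0.5,3.03) + 0.359·(-0.24,8.45) = (0.2343,4.9758)
  v3: (1-0.359)·(-2.09,1.91) + 0.359·(-7.02,6.28) = (-3.8599,3.4788)
  v4: (1-0.359)·(-4.51,0.82) + 0.359·(-9.06,2.59) = (-6.1434,1.4554)
  v5: (1-0.359)·(-2.82,-1.86) + 0.359·(-9.15,-3.88) = (-5.0925,-2.5852)
  v6: (1-0.359)·(-1.09,-4.47) + 0.359·(-2.8,-4.35) = (-1.7039,-4.4269)
  v7: (1-0.359)·(1.85,-0.82) + 0.359·(5.8,-2.01) = (3.2680,-1.2472)
Perimeter = Σ |v_{i+1} − v_i|:
  edge 1→2: √(-4.3386² + 1.9349²) = 4.7505 (running 4.7505)
  edge 2→3: √(-4.0942² + -1.4969²) = 4.3593 (running 9.1098)
  edge 3→4: √(-2.2836² + -2.0234²) = 3.0510 (running 12.1608)
  edge 4→5: √(1.0510² + -4.0406²) = 4.1751 (running 16.3359)
  edge 5→6: √(3.3886² + -1.8417²) = 3.8567 (running 20.1926)
  edge 6→7: √(4.9719² + 3.1797²) = 5.9018 (running 26.0944)
  edge 7→1: √(1.3049² + 4.2881²) = 4.4822 (running 30.5766)
Perimeter = 30.5766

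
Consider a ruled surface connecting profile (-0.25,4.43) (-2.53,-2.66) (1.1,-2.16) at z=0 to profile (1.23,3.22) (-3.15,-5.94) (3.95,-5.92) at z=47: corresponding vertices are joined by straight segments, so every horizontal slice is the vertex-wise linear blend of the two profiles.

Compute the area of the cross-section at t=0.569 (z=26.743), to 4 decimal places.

Area at t=0.569: 22.7740

Cross-section at t=0.569: each vertex is (1-t)·p0[i] + t·p1[i].
  v1: (1-0.569)·(-0.25,4.43) + 0.569·(1.23,3.22) = (0.5921,3.7415)
  v2: (1-0.569)·(-2.53,-2.66) + 0.569·(-3.15,-5.94) = (-2.8828,-4.5263)
  v3: (1-0.569)·(1.1,-2.16) + 0.569·(3.95,-5.92) = (2.7216,-4.2994)
Shoelace sum Σ(x_i·y_{i+1} − x_{i+1}·y_i):
  i=1: 0.5921·-4.5263 − -2.8828·3.7415 = +8.1058 (running +8.1058)
  i=2: -2.8828·-4.2994 − 2.7216·-4.5263 = +24.7134 (running +32.8192)
  i=3: 2.7216·3.7415 − 0.5921·-4.2994 = +12.7289 (running +45.5481)
Area = |Σ|/2 = |45.5481|/2 = 22.7740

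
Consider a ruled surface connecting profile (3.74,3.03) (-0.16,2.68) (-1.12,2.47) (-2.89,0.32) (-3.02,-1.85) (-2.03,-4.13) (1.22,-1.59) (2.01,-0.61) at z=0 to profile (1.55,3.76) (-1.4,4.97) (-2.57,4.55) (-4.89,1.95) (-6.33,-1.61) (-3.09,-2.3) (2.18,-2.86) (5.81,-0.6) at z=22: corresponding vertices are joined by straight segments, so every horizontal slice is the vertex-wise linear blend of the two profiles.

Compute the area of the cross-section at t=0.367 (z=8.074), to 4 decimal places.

Area at t=0.367: 38.2586

Cross-section at t=0.367: each vertex is (1-t)·p0[i] + t·p1[i].
  v1: (1-0.367)·(3.74,3.03) + 0.367·(1.55,3.76) = (2.9363,3.2979)
  v2: (1-0.367)·(-0.16,2.68) + 0.367·(-1.4,4.97) = (-0.6151,3.5204)
  v3: (1-0.367)·(-1.12,2.47) + 0.367·(-2.57,4.55) = (-1.6522,3.2334)
  v4: (1-0.367)·(-2.89,0.32) + 0.367·(-4.89,1.95) = (-3.6240,0.9182)
  v5: (1-0.367)·(-3.02,-1.85) + 0.367·(-6.33,-1.61) = (-4.2348,-1.7619)
  v6: (1-0.367)·(-2.03,-4.13) + 0.367·(-3.09,-2.3) = (-2.4190,-3.4584)
  v7: (1-0.367)·(1.22,-1.59) + 0.367·(2.18,-2.86) = (1.5723,-2.0561)
  v8: (1-0.367)·(2.01,-0.61) + 0.367·(5.81,-0.6) = (3.4046,-0.6063)
Shoelace sum Σ(x_i·y_{i+1} − x_{i+1}·y_i):
  i=1: 2.9363·3.5204 − -0.6151·3.2979 = +12.3654 (running +12.3654)
  i=2: -0.6151·3.2334 − -1.6522·3.5204 = +3.8275 (running +16.1929)
  i=3: -1.6522·0.9182 − -3.6240·3.2334 = +10.2007 (running +26.3936)
  i=4: -3.6240·-1.7619 − -4.2348·0.9182 = +10.2736 (running +36.6672)
  i=5: -4.2348·-3.4584 − -2.4190·-1.7619 = +10.3834 (running +47.0506)
  i=6: -2.4190·-2.0561 − 1.5723·-3.4584 = +10.4114 (running +57.4620)
  i=7: 1.5723·-0.6063 − 3.4046·-2.0561 = +6.0468 (running +63.5088)
  i=8: 3.4046·3.2979 − 2.9363·-0.6063 = +13.0084 (running +76.5172)
Area = |Σ|/2 = |76.5172|/2 = 38.2586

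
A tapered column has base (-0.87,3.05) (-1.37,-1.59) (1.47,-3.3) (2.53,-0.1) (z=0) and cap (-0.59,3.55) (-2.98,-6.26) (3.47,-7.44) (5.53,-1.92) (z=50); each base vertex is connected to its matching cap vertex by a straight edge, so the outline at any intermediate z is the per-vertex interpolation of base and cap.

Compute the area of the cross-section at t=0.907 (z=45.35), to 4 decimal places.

Area at t=0.907: 50.6092

Cross-section at t=0.907: each vertex is (1-t)·p0[i] + t·p1[i].
  v1: (1-0.907)·(-0.87,3.05) + 0.907·(-0.59,3.55) = (-0.6160,3.5035)
  v2: (1-0.907)·(-1.37,-1.59) + 0.907·(-2.98,-6.26) = (-2.8303,-5.8257)
  v3: (1-0.907)·(1.47,-3.3) + 0.907·(3.47,-7.44) = (3.2840,-7.0550)
  v4: (1-0.907)·(2.53,-0.1) + 0.907·(5.53,-1.92) = (5.2510,-1.7507)
Shoelace sum Σ(x_i·y_{i+1} − x_{i+1}·y_i):
  i=1: -0.6160·-5.8257 − -2.8303·3.5035 = +13.5047 (running +13.5047)
  i=2: -2.8303·-7.0550 − 3.2840·-5.8257 = +39.0991 (running +52.6038)
  i=3: 3.2840·-1.7507 − 5.2510·-7.0550 = +31.2963 (running +83.9000)
  i=4: 5.2510·3.5035 − -0.6160·-1.7507 = +17.3184 (running +101.2184)
Area = |Σ|/2 = |101.2184|/2 = 50.6092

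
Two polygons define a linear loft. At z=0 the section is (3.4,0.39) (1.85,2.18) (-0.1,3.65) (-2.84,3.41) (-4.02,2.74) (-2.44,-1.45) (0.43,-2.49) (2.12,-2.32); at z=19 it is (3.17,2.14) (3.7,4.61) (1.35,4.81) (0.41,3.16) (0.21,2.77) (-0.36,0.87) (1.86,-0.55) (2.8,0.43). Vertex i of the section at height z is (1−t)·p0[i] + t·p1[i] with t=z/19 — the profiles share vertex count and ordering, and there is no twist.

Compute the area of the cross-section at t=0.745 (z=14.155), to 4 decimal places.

Cross-section at t=0.745: each vertex is (1-t)·p0[i] + t·p1[i].
  v1: (1-0.745)·(3.4,0.39) + 0.745·(3.17,2.14) = (3.2287,1.6938)
  v2: (1-0.745)·(1.85,2.18) + 0.745·(3.7,4.61) = (3.2283,3.9904)
  v3: (1-0.745)·(-0.1,3.65) + 0.745·(1.35,4.81) = (0.9803,4.5142)
  v4: (1-0.745)·(-2.84,3.41) + 0.745·(0.41,3.16) = (-0.4187,3.2237)
  v5: (1-0.745)·(-4.02,2.74) + 0.745·(0.21,2.77) = (-0.8686,2.7624)
  v6: (1-0.745)·(-2.44,-1.45) + 0.745·(-0.36,0.87) = (-0.8904,0.2784)
  v7: (1-0.745)·(0.43,-2.49) + 0.745·(1.86,-0.55) = (1.4954,-1.0447)
  v8: (1-0.745)·(2.12,-2.32) + 0.745·(2.8,0.43) = (2.6266,-0.2713)
Shoelace sum Σ(x_i·y_{i+1} − x_{i+1}·y_i):
  i=1: 3.2287·3.9904 − 3.2283·1.6938 = +7.4156 (running +7.4156)
  i=2: 3.2283·4.5142 − 0.9803·3.9904 = +10.6614 (running +18.0770)
  i=3: 0.9803·3.2237 − -0.4187·4.5142 = +5.0504 (running +23.1274)
  i=4: -0.4187·2.7624 − -0.8686·3.2237 = +1.6436 (running +24.7710)
  i=5: -0.8686·0.2784 − -0.8904·2.7624 = +2.2178 (running +26.9888)
  i=6: -0.8904·-1.0447 − 1.4954·0.2784 = +0.5139 (running +27.5027)
  i=7: 1.4954·-0.2713 − 2.6266·-1.0447 = +2.3384 (running +29.8411)
  i=8: 2.6266·1.6938 − 3.2287·-0.2713 = +5.3246 (running +35.1656)
Area = |Σ|/2 = |35.1656|/2 = 17.5828

Area at t=0.745: 17.5828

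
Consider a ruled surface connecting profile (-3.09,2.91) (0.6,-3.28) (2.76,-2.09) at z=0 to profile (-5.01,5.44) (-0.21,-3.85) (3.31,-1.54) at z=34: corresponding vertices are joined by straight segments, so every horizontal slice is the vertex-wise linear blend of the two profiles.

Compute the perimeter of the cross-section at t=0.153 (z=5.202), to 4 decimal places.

Perimeter at t=0.153: 18.6126

Cross-section at t=0.153: each vertex is (1-t)·p0[i] + t·p1[i].
  v1: (1-0.153)·(-3.09,2.91) + 0.153·(-5.01,5.44) = (-3.3838,3.2971)
  v2: (1-0.153)·(0.6,-3.28) + 0.153·(-0.21,-3.85) = (0.4761,-3.3672)
  v3: (1-0.153)·(2.76,-2.09) + 0.153·(3.31,-1.54) = (2.8441,-2.0058)
Perimeter = Σ |v_{i+1} − v_i|:
  edge 1→2: √(3.8598² + -6.6643²) = 7.7014 (running 7.7014)
  edge 2→3: √(2.3681² + 1.3614²) = 2.7315 (running 10.4329)
  edge 3→1: √(-6.2279² + 5.3029²) = 8.1797 (running 18.6126)
Perimeter = 18.6126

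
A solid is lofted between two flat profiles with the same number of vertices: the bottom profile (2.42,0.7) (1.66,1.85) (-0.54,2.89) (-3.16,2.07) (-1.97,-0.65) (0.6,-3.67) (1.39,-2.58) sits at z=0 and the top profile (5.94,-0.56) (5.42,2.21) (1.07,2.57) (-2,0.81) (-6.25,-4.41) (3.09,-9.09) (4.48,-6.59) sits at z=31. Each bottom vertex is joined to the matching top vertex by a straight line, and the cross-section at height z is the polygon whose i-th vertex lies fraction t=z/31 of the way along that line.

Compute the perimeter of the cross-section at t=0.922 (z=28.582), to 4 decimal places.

Perimeter at t=0.922: 35.3353

Cross-section at t=0.922: each vertex is (1-t)·p0[i] + t·p1[i].
  v1: (1-0.922)·(2.42,0.7) + 0.922·(5.94,-0.56) = (5.6654,-0.4617)
  v2: (1-0.922)·(1.66,1.85) + 0.922·(5.42,2.21) = (5.1267,2.1819)
  v3: (1-0.922)·(-0.54,2.89) + 0.922·(1.07,2.57) = (0.9444,2.5950)
  v4: (1-0.922)·(-3.16,2.07) + 0.922·(-2,0.81) = (-2.0905,0.9083)
  v5: (1-0.922)·(-1.97,-0.65) + 0.922·(-6.25,-4.41) = (-5.9162,-4.1167)
  v6: (1-0.922)·(0.6,-3.67) + 0.922·(3.09,-9.09) = (2.8958,-8.6672)
  v7: (1-0.922)·(1.39,-2.58) + 0.922·(4.48,-6.59) = (4.2390,-6.2772)
Perimeter = Σ |v_{i+1} − v_i|:
  edge 1→2: √(-0.5387² + 2.6436²) = 2.6980 (running 2.6980)
  edge 2→3: √(-4.1823² + 0.4130²) = 4.2026 (running 6.9006)
  edge 3→4: √(-3.0349² + -1.6867²) = 3.4721 (running 10.3727)
  edge 4→5: √(-3.8257² + -5.0250²) = 6.3156 (running 16.6883)
  edge 5→6: √(8.8119² + -4.5505²) = 9.9175 (running 26.6058)
  edge 6→7: √(1.3432² + 2.3900²) = 2.7416 (running 29.3474)
  edge 7→1: √(1.4265² + 5.8155²) = 5.9879 (running 35.3353)
Perimeter = 35.3353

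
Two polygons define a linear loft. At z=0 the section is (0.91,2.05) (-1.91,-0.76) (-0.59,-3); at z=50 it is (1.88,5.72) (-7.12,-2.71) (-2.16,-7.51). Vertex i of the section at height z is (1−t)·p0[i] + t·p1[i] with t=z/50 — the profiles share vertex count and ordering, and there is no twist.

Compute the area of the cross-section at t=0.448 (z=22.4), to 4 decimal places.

Cross-section at t=0.448: each vertex is (1-t)·p0[i] + t·p1[i].
  v1: (1-0.448)·(0.91,2.05) + 0.448·(1.88,5.72) = (1.3446,3.6942)
  v2: (1-0.448)·(-1.91,-0.76) + 0.448·(-7.12,-2.71) = (-4.2441,-1.6336)
  v3: (1-0.448)·(-0.59,-3) + 0.448·(-2.16,-7.51) = (-1.2934,-5.0205)
Shoelace sum Σ(x_i·y_{i+1} − x_{i+1}·y_i):
  i=1: 1.3446·-1.6336 − -4.2441·3.6942 = +13.4818 (running +13.4818)
  i=2: -4.2441·-5.0205 − -1.2934·-1.6336 = +19.1945 (running +32.6763)
  i=3: -1.2934·3.6942 − 1.3446·-5.0205 = +1.9725 (running +34.6488)
Area = |Σ|/2 = |34.6488|/2 = 17.3244

Area at t=0.448: 17.3244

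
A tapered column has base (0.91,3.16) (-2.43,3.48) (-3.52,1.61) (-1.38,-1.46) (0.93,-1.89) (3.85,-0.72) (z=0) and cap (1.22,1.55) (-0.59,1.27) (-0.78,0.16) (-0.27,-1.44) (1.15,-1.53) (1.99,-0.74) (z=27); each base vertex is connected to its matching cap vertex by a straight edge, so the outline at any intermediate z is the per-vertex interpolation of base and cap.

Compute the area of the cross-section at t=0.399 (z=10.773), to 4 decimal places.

Cross-section at t=0.399: each vertex is (1-t)·p0[i] + t·p1[i].
  v1: (1-0.399)·(0.91,3.16) + 0.399·(1.22,1.55) = (1.0337,2.5176)
  v2: (1-0.399)·(-2.43,3.48) + 0.399·(-0.59,1.27) = (-1.6958,2.5982)
  v3: (1-0.399)·(-3.52,1.61) + 0.399·(-0.78,0.16) = (-2.4267,1.0314)
  v4: (1-0.399)·(-1.38,-1.46) + 0.399·(-0.27,-1.44) = (-0.9371,-1.4520)
  v5: (1-0.399)·(0.93,-1.89) + 0.399·(1.15,-1.53) = (1.0178,-1.7464)
  v6: (1-0.399)·(3.85,-0.72) + 0.399·(1.99,-0.74) = (3.1079,-0.7280)
Shoelace sum Σ(x_i·y_{i+1} − x_{i+1}·y_i):
  i=1: 1.0337·2.5982 − -1.6958·2.5176 = +6.9552 (running +6.9552)
  i=2: -1.6958·1.0314 − -2.4267·2.5982 = +4.5560 (running +11.5112)
  i=3: -2.4267·-1.4520 − -0.9371·1.0314 = +4.4903 (running +16.0015)
  i=4: -0.9371·-1.7464 − 1.0178·-1.4520 = +3.1144 (running +19.1158)
  i=5: 1.0178·-0.7280 − 3.1079·-1.7464 = +4.6865 (running +23.8024)
  i=6: 3.1079·2.5176 − 1.0337·-0.7280 = +8.5769 (running +32.3792)
Area = |Σ|/2 = |32.3792|/2 = 16.1896

Area at t=0.399: 16.1896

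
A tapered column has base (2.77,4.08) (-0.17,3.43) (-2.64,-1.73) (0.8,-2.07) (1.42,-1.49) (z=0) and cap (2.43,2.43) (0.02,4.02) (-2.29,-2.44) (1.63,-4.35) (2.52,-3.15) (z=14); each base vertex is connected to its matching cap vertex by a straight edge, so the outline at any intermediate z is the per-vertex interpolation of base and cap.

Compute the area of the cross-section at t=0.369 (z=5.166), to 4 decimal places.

Cross-section at t=0.369: each vertex is (1-t)·p0[i] + t·p1[i].
  v1: (1-0.369)·(2.77,4.08) + 0.369·(2.43,2.43) = (2.6445,3.4711)
  v2: (1-0.369)·(-0.17,3.43) + 0.369·(0.02,4.02) = (-0.0999,3.6477)
  v3: (1-0.369)·(-2.64,-1.73) + 0.369·(-2.29,-2.44) = (-2.5109,-1.9920)
  v4: (1-0.369)·(0.8,-2.07) + 0.369·(1.63,-4.35) = (1.1063,-2.9113)
  v5: (1-0.369)·(1.42,-1.49) + 0.369·(2.52,-3.15) = (1.8259,-2.1025)
Shoelace sum Σ(x_i·y_{i+1} − x_{i+1}·y_i):
  i=1: 2.6445·3.6477 − -0.0999·3.4711 = +9.9932 (running +9.9932)
  i=2: -0.0999·-1.9920 − -2.5109·3.6477 = +9.3578 (running +19.3511)
  i=3: -2.5109·-2.9113 − 1.1063·-1.9920 = +9.5136 (running +28.8646)
  i=4: 1.1063·-2.1025 − 1.8259·-2.9113 = +2.9898 (running +31.8544)
  i=5: 1.8259·3.4711 − 2.6445·-2.1025 = +11.8982 (running +43.7527)
Area = |Σ|/2 = |43.7527|/2 = 21.8763

Area at t=0.369: 21.8763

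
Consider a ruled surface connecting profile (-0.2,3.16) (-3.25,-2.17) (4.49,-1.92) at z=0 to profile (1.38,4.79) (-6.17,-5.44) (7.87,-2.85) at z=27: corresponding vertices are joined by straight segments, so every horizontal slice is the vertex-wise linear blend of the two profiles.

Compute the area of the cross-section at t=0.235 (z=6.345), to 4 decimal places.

Cross-section at t=0.235: each vertex is (1-t)·p0[i] + t·p1[i].
  v1: (1-0.235)·(-0.2,3.16) + 0.235·(1.38,4.79) = (0.1713,3.5431)
  v2: (1-0.235)·(-3.25,-2.17) + 0.235·(-6.17,-5.44) = (-3.9362,-2.9385)
  v3: (1-0.235)·(4.49,-1.92) + 0.235·(7.87,-2.85) = (5.2843,-2.1385)
Shoelace sum Σ(x_i·y_{i+1} − x_{i+1}·y_i):
  i=1: 0.1713·-2.9385 − -3.9362·3.5431 = +13.4428 (running +13.4428)
  i=2: -3.9362·-2.1385 − 5.2843·-2.9385 = +23.9454 (running +37.3882)
  i=3: 5.2843·3.5431 − 0.1713·-2.1385 = +19.0889 (running +56.4771)
Area = |Σ|/2 = |56.4771|/2 = 28.2385

Area at t=0.235: 28.2385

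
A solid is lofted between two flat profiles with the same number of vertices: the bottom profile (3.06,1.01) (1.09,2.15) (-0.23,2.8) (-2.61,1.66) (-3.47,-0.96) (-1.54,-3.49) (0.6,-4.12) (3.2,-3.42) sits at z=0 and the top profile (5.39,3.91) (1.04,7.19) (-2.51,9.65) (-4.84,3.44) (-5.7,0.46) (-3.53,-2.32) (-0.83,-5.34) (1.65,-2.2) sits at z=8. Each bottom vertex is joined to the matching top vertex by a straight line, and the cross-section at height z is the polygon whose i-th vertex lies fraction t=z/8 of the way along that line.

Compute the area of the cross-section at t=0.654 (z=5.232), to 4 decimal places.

Cross-section at t=0.654: each vertex is (1-t)·p0[i] + t·p1[i].
  v1: (1-0.654)·(3.06,1.01) + 0.654·(5.39,3.91) = (4.5838,2.9066)
  v2: (1-0.654)·(1.09,2.15) + 0.654·(1.04,7.19) = (1.0573,5.4462)
  v3: (1-0.654)·(-0.23,2.8) + 0.654·(-2.51,9.65) = (-1.7211,7.2799)
  v4: (1-0.654)·(-2.61,1.66) + 0.654·(-4.84,3.44) = (-4.0684,2.8241)
  v5: (1-0.654)·(-3.47,-0.96) + 0.654·(-5.7,0.46) = (-4.9284,-0.0313)
  v6: (1-0.654)·(-1.54,-3.49) + 0.654·(-3.53,-2.32) = (-2.8415,-2.7248)
  v7: (1-0.654)·(0.6,-4.12) + 0.654·(-0.83,-5.34) = (-0.3352,-4.9179)
  v8: (1-0.654)·(3.2,-3.42) + 0.654·(1.65,-2.2) = (2.1863,-2.6221)
Shoelace sum Σ(x_i·y_{i+1} − x_{i+1}·y_i):
  i=1: 4.5838·5.4462 − 1.0573·2.9066 = +21.8911 (running +21.8911)
  i=2: 1.0573·7.2799 − -1.7211·5.4462 = +17.0705 (running +38.9616)
  i=3: -1.7211·2.8241 − -4.0684·7.2799 = +24.7570 (running +63.7186)
  i=4: -4.0684·-0.0313 − -4.9284·2.8241 = +14.0459 (running +77.7645)
  i=5: -4.9284·-2.7248 − -2.8415·-0.0313 = +13.3401 (running +91.1046)
  i=6: -2.8415·-4.9179 − -0.3352·-2.7248 = +13.0605 (running +104.1651)
  i=7: -0.3352·-2.6221 − 2.1863·-4.9179 = +11.6309 (running +115.7961)
  i=8: 2.1863·2.9066 − 4.5838·-2.6221 = +18.3740 (running +134.1701)
Area = |Σ|/2 = |134.1701|/2 = 67.0850

Area at t=0.654: 67.0850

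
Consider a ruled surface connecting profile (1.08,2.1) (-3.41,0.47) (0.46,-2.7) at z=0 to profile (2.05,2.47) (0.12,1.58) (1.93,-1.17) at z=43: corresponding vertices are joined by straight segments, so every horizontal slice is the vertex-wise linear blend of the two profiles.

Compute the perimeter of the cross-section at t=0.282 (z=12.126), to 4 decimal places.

Perimeter at t=0.282: 13.0123

Cross-section at t=0.282: each vertex is (1-t)·p0[i] + t·p1[i].
  v1: (1-0.282)·(1.08,2.1) + 0.282·(2.05,2.47) = (1.3535,2.2043)
  v2: (1-0.282)·(-3.41,0.47) + 0.282·(0.12,1.58) = (-2.4145,0.7830)
  v3: (1-0.282)·(0.46,-2.7) + 0.282·(1.93,-1.17) = (0.8745,-2.2685)
Perimeter = Σ |v_{i+1} − v_i|:
  edge 1→2: √(-3.7681² + -1.4213²) = 4.0272 (running 4.0272)
  edge 2→3: √(3.2891² + -3.0516²) = 4.4867 (running 8.5139)
  edge 3→1: √(0.4790² + 4.4729²) = 4.4985 (running 13.0123)
Perimeter = 13.0123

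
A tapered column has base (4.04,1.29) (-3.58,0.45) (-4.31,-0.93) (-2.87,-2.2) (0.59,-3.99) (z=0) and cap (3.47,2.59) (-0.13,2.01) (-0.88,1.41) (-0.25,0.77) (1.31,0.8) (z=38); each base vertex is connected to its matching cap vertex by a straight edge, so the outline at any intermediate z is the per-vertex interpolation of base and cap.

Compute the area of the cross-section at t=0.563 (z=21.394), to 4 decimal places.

Area at t=0.563: 10.8622

Cross-section at t=0.563: each vertex is (1-t)·p0[i] + t·p1[i].
  v1: (1-0.563)·(4.04,1.29) + 0.563·(3.47,2.59) = (3.7191,2.0219)
  v2: (1-0.563)·(-3.58,0.45) + 0.563·(-0.13,2.01) = (-1.6377,1.3283)
  v3: (1-0.563)·(-4.31,-0.93) + 0.563·(-0.88,1.41) = (-2.3789,0.3874)
  v4: (1-0.563)·(-2.87,-2.2) + 0.563·(-0.25,0.77) = (-1.3949,-0.5279)
  v5: (1-0.563)·(0.59,-3.99) + 0.563·(1.31,0.8) = (0.9954,-1.2932)
Shoelace sum Σ(x_i·y_{i+1} − x_{i+1}·y_i):
  i=1: 3.7191·1.3283 − -1.6377·2.0219 = +8.2512 (running +8.2512)
  i=2: -1.6377·0.3874 − -2.3789·1.3283 = +2.5254 (running +10.7766)
  i=3: -2.3789·-0.5279 − -1.3949·0.3874 = +1.7962 (running +12.5728)
  i=4: -1.3949·-1.2932 − 0.9954·-0.5279 = +2.3294 (running +14.9022)
  i=5: 0.9954·2.0219 − 3.7191·-1.2932 = +6.8222 (running +21.7244)
Area = |Σ|/2 = |21.7244|/2 = 10.8622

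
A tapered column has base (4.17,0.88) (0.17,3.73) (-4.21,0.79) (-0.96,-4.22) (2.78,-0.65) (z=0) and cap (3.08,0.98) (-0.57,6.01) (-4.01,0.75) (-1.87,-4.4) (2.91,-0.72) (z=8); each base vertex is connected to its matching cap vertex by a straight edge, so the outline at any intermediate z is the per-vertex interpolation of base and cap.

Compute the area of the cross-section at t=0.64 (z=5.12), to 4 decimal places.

Area at t=0.64: 38.3654

Cross-section at t=0.64: each vertex is (1-t)·p0[i] + t·p1[i].
  v1: (1-0.64)·(4.17,0.88) + 0.64·(3.08,0.98) = (3.4724,0.9440)
  v2: (1-0.64)·(0.17,3.73) + 0.64·(-0.57,6.01) = (-0.3036,5.1892)
  v3: (1-0.64)·(-4.21,0.79) + 0.64·(-4.01,0.75) = (-4.0820,0.7644)
  v4: (1-0.64)·(-0.96,-4.22) + 0.64·(-1.87,-4.4) = (-1.5424,-4.3352)
  v5: (1-0.64)·(2.78,-0.65) + 0.64·(2.91,-0.72) = (2.8632,-0.6948)
Shoelace sum Σ(x_i·y_{i+1} − x_{i+1}·y_i):
  i=1: 3.4724·5.1892 − -0.3036·0.9440 = +18.3056 (running +18.3056)
  i=2: -0.3036·0.7644 − -4.0820·5.1892 = +20.9502 (running +39.2558)
  i=3: -4.0820·-4.3352 − -1.5424·0.7644 = +18.8753 (running +58.1311)
  i=4: -1.5424·-0.6948 − 2.8632·-4.3352 = +13.4842 (running +71.6153)
  i=5: 2.8632·0.9440 − 3.4724·-0.6948 = +5.1155 (running +76.7308)
Area = |Σ|/2 = |76.7308|/2 = 38.3654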